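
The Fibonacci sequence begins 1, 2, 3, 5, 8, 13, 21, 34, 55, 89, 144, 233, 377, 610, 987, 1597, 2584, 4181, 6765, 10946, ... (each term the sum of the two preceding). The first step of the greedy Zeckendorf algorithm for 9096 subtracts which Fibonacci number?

6765

6765 ≤ 9096 < 10946, so the largest Fibonacci number not exceeding 9096 is 6765.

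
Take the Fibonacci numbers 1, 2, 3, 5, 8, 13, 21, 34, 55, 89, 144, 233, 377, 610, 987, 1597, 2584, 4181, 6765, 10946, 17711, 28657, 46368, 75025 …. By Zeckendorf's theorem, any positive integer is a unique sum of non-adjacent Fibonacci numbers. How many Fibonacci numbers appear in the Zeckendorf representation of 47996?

47996 − 46368 = 1628
1628 − 1597 = 31
31 − 21 = 10
10 − 8 = 2
2 − 2 = 0
47996 = 46368 + 1597 + 21 + 8 + 2, which has 5 terms.

5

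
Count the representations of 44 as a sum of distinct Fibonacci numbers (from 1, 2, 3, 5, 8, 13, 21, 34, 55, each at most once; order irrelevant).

4

Each representation comes from the Zeckendorf form by replacing some F_k with F_{k−1} + F_{k−2} where possible.
44 = 34+8+2 = 34+5+3+2 = 21+13+8+2 = 21+13+5+3+2 — 4 representations.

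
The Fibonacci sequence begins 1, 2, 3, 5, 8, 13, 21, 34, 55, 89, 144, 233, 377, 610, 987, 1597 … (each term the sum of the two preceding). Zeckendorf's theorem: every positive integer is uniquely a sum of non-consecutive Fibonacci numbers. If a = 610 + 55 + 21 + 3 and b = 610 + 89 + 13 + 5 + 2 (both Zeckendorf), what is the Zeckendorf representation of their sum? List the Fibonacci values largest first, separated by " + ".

The two numbers are 689 and 719, so their sum is 1408.
Greedy algorithm:
1408: greatest Fibonacci not exceeding it is 987, leaving 421
421: greatest Fibonacci not exceeding it is 377, leaving 44
44: greatest Fibonacci not exceeding it is 34, leaving 10
10: greatest Fibonacci not exceeding it is 8, leaving 2
2: greatest Fibonacci not exceeding it is 2, leaving 0

987 + 377 + 34 + 8 + 2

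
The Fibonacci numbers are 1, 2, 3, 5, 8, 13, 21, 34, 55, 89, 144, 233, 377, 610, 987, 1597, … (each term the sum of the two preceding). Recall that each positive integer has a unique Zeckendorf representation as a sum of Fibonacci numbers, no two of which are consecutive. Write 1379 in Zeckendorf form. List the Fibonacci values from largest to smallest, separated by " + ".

Repeatedly subtract the largest Fibonacci number that fits:
subtract 987 from 1379: 392 remains
subtract 377 from 392: 15 remains
subtract 13 from 15: 2 remains
subtract 2 from 2: 0 remains
So 1379 = 987 + 377 + 13 + 2, with no two terms consecutive in the sequence.

987 + 377 + 13 + 2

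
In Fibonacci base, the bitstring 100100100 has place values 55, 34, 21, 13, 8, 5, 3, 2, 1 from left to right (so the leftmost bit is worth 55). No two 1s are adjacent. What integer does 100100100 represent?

71

Summing the place values of the 1 bits: 55 + 13 + 3 = 71.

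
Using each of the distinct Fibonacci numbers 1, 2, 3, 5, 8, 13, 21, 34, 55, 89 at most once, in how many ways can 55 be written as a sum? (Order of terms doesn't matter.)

5

Starting from the Zeckendorf form and repeatedly splitting a term F_k into F_{k−1} + F_{k−2} (when neither is already used) reaches every representation.
55 = 55 = 34+21 = 34+13+8 = … (2 more), for 5 in all.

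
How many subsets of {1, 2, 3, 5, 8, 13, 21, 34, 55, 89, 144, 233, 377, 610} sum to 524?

Each representation comes from the Zeckendorf form by replacing some F_k with F_{k−1} + F_{k−2} where possible.
524 = 377+144+3 = 377+144+2+1 = 377+89+55+3 = 377+89+55+2+1 = … (12 more), for 16 in all.

16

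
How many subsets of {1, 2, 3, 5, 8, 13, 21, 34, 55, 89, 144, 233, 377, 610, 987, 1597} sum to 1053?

1053 = 987+55+8+3 = 987+55+8+2+1 = 987+34+21+8+3 = … (22 more), for 25 in all.

25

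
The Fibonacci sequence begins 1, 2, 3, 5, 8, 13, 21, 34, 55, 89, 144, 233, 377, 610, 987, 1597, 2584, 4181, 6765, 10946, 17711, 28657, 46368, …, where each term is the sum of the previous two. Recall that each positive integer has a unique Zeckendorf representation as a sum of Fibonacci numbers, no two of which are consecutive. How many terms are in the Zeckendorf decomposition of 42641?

7

Greedily peel off the largest Fibonacci term at each step:
42641 − 28657 = 13984
13984 − 10946 = 3038
3038 − 2584 = 454
454 − 377 = 77
77 − 55 = 22
22 − 21 = 1
1 − 1 = 0
42641 = 28657 + 10946 + 2584 + 377 + 55 + 21 + 1, which has 7 terms.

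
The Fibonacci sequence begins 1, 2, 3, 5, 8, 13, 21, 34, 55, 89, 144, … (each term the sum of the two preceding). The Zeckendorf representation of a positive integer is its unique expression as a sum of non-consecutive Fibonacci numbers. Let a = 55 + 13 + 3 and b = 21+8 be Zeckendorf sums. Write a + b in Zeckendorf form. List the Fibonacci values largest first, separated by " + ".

89 + 8 + 3

The two numbers are 71 and 29, so their sum is 100.
Greedy algorithm:
subtract 89 from 100: 11 remains
subtract 8 from 11: 3 remains
subtract 3 from 3: 0 remains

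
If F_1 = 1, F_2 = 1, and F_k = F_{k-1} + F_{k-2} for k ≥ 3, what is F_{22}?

17711

Iterating the recurrence up to F_{14} = 377 and F_{13} = 233:
F_{15} = F_{14} + F_{13} = 377 + 233 = 610
F_{16} = F_{15} + F_{14} = 610 + 377 = 987
F_{17} = F_{16} + F_{15} = 987 + 610 = 1597
F_{18} = F_{17} + F_{16} = 1597 + 987 = 2584
F_{19} = F_{18} + F_{17} = 2584 + 1597 = 4181
F_{20} = F_{19} + F_{18} = 4181 + 2584 = 6765
F_{21} = F_{20} + F_{19} = 6765 + 4181 = 10946
F_{22} = F_{21} + F_{20} = 10946 + 6765 = 17711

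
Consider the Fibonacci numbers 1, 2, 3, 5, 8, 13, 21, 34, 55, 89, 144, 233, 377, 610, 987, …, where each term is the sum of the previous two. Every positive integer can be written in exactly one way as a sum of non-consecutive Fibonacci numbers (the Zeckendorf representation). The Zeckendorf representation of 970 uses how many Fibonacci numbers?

6

Greedily peel off the largest Fibonacci term at each step:
610 ≤ 970 < 987, so take 610; remainder 360
233 ≤ 360 < 377, so take 233; remainder 127
89 ≤ 127 < 144, so take 89; remainder 38
34 ≤ 38 < 55, so take 34; remainder 4
3 ≤ 4 < 5, so take 3; remainder 1
1 ≤ 1 < 2, so take 1; remainder 0
970 = 610 + 233 + 89 + 34 + 3 + 1, which has 6 terms.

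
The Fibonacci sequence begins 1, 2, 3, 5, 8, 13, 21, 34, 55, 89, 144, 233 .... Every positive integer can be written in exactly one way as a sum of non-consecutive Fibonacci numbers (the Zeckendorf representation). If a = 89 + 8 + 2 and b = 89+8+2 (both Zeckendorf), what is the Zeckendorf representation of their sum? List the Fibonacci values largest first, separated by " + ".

The two numbers are 99 and 99, so their sum is 198.
Repeatedly subtract the largest Fibonacci number that fits:
largest Fibonacci ≤ 198 is 144; 198 − 144 = 54
largest Fibonacci ≤ 54 is 34; 54 − 34 = 20
largest Fibonacci ≤ 20 is 13; 20 − 13 = 7
largest Fibonacci ≤ 7 is 5; 7 − 5 = 2
largest Fibonacci ≤ 2 is 2; 2 − 2 = 0

144 + 34 + 13 + 5 + 2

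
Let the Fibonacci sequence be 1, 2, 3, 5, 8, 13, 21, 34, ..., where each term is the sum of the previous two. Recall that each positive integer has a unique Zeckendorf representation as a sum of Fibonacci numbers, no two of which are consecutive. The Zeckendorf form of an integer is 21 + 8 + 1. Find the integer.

30

21 + 8 + 1 = 30.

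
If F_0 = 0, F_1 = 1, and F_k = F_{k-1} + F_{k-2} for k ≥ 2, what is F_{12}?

Iterating the recurrence up to F_{8} = 21 and F_{7} = 13:
F_{9} = F_{8} + F_{7} = 21 + 13 = 34
F_{10} = F_{9} + F_{8} = 34 + 21 = 55
F_{11} = F_{10} + F_{9} = 55 + 34 = 89
F_{12} = F_{11} + F_{10} = 89 + 55 = 144

144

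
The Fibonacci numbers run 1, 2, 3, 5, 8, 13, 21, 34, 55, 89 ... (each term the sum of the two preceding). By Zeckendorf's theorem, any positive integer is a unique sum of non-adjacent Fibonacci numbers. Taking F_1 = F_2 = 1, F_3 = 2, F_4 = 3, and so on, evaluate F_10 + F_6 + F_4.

F_10 + F_6 + F_4 = 55 + 8 + 3 = 66.

66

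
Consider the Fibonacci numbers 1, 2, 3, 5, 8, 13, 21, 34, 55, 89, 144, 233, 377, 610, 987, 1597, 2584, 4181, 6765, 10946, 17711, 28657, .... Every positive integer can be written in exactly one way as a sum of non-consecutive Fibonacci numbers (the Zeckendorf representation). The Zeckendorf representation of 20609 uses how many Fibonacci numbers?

Repeatedly subtract the largest Fibonacci number that fits:
largest Fibonacci ≤ 20609 is 17711; 20609 − 17711 = 2898
largest Fibonacci ≤ 2898 is 2584; 2898 − 2584 = 314
largest Fibonacci ≤ 314 is 233; 314 − 233 = 81
largest Fibonacci ≤ 81 is 55; 81 − 55 = 26
largest Fibonacci ≤ 26 is 21; 26 − 21 = 5
largest Fibonacci ≤ 5 is 5; 5 − 5 = 0
20609 = 17711 + 2584 + 233 + 55 + 21 + 5, which has 6 terms.

6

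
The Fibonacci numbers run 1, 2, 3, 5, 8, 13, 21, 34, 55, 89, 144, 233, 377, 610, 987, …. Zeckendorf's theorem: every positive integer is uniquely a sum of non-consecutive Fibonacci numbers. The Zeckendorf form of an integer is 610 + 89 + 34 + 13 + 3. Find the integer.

749

610 + 89 + 34 + 13 + 3 = 749.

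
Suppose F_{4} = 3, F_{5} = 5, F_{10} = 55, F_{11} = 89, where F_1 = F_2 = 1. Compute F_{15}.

By the addition formula F_{m+n} = F_m F_{n+1} + F_{m−1} F_n with m=5, n=10: F_{15} = 5·89 + 3·55 = 445 + 165 = 610.

610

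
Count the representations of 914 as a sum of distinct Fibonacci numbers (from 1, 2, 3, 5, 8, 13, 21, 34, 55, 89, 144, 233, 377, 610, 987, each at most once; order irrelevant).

24

Each representation comes from the Zeckendorf form by replacing some F_k with F_{k−1} + F_{k−2} where possible.
914 = 610+233+55+13+3 = 610+233+55+13+2+1 = 610+233+55+8+5+3 = 610+233+34+21+13+3 = 610+144+89+55+13+3 = … (19 more), for 24 in all.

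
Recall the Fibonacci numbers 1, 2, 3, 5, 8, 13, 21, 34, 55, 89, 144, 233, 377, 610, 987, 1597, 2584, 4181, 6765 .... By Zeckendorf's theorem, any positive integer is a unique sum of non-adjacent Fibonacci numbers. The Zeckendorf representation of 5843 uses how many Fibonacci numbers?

5

Repeatedly subtract the largest Fibonacci number that fits:
5843 − 4181 = 1662
1662 − 1597 = 65
65 − 55 = 10
10 − 8 = 2
2 − 2 = 0
5843 = 4181 + 1597 + 55 + 8 + 2, which has 5 terms.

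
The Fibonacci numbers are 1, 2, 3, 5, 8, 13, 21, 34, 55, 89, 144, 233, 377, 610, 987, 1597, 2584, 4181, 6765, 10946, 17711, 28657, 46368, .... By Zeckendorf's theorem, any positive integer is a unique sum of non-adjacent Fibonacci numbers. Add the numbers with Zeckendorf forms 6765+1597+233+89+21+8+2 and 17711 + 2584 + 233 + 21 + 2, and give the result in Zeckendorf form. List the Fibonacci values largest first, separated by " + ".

The two numbers are 8715 and 20551, so their sum is 29266.
Greedy algorithm:
subtract 28657 from 29266: 609 remains
subtract 377 from 609: 232 remains
subtract 144 from 232: 88 remains
subtract 55 from 88: 33 remains
subtract 21 from 33: 12 remains
subtract 8 from 12: 4 remains
subtract 3 from 4: 1 remains
subtract 1 from 1: 0 remains

28657 + 377 + 144 + 55 + 21 + 8 + 3 + 1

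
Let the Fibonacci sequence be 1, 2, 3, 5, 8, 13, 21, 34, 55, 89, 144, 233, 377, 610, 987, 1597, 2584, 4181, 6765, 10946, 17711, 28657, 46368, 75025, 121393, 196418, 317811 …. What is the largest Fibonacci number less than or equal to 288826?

196418

196418 ≤ 288826 < 317811, so the largest Fibonacci number not exceeding 288826 is 196418.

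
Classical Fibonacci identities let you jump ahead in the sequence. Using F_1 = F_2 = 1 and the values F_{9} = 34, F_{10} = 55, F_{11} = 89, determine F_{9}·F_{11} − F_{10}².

1

34·89 − 55² = 3026 − 3025 = 1. (Cassini's identity: F_{k−1}F_{k+1} − F_k² = (−1)^k.)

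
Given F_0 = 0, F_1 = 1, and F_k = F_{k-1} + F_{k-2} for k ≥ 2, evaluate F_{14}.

Iterating the recurrence up to F_{10} = 55 and F_{9} = 34:
F_{11} = F_{10} + F_{9} = 55 + 34 = 89
F_{12} = F_{11} + F_{10} = 89 + 55 = 144
F_{13} = F_{12} + F_{11} = 144 + 89 = 233
F_{14} = F_{13} + F_{12} = 233 + 144 = 377

377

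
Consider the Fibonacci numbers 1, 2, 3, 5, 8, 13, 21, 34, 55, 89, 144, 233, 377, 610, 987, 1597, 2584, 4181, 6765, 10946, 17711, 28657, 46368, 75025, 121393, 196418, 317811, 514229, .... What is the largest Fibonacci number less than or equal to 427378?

317811

317811 ≤ 427378 < 514229, so the largest Fibonacci number not exceeding 427378 is 317811.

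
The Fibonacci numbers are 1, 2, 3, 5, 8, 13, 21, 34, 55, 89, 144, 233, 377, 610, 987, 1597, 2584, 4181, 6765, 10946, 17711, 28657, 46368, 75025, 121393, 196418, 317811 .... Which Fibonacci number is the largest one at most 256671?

196418

196418 ≤ 256671 < 317811, so the largest Fibonacci number not exceeding 256671 is 196418.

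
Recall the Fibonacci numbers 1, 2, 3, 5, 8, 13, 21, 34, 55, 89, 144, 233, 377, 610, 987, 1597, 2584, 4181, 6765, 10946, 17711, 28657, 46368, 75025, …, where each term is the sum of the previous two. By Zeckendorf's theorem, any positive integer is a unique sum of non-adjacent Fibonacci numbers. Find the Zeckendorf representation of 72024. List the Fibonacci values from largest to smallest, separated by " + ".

46368 + 17711 + 6765 + 987 + 144 + 34 + 13 + 2

subtract 46368 from 72024: 25656 remains
subtract 17711 from 25656: 7945 remains
subtract 6765 from 7945: 1180 remains
subtract 987 from 1180: 193 remains
subtract 144 from 193: 49 remains
subtract 34 from 49: 15 remains
subtract 13 from 15: 2 remains
subtract 2 from 2: 0 remains
So 72024 = 46368 + 17711 + 6765 + 987 + 144 + 34 + 13 + 2, with no two terms consecutive in the sequence.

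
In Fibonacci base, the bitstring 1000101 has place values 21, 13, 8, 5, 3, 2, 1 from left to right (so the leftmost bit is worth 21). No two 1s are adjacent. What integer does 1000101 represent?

25

Summing the place values of the 1 bits: 21 + 3 + 1 = 25.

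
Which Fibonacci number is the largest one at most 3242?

2584

2584 ≤ 3242 < 4181, so the largest Fibonacci number not exceeding 3242 is 2584.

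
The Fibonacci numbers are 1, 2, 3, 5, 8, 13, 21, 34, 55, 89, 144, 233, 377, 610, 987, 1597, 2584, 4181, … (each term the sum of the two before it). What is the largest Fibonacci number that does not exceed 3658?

2584 ≤ 3658 < 4181, so the largest Fibonacci number not exceeding 3658 is 2584.

2584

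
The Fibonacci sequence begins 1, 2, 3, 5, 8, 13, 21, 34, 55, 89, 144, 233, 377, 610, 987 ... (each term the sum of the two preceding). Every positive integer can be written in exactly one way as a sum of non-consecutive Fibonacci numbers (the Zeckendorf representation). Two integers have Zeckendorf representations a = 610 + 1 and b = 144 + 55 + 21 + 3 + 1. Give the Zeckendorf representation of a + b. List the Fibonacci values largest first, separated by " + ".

610 + 144 + 55 + 21 + 5

The two numbers are 611 and 224, so their sum is 835.
835 − 610 = 225
225 − 144 = 81
81 − 55 = 26
26 − 21 = 5
5 − 5 = 0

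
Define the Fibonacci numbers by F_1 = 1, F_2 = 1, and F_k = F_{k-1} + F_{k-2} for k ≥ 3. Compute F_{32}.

2178309

Iterating the recurrence up to F_{28} = 317811 and F_{27} = 196418:
F_{29} = F_{28} + F_{27} = 317811 + 196418 = 514229
F_{30} = F_{29} + F_{28} = 514229 + 317811 = 832040
F_{31} = F_{30} + F_{29} = 832040 + 514229 = 1346269
F_{32} = F_{31} + F_{30} = 1346269 + 832040 = 2178309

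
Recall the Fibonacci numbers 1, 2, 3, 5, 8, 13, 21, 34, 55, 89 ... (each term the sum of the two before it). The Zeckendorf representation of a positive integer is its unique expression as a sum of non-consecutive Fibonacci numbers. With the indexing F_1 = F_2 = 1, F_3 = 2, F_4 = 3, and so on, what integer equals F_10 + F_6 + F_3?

F_10 + F_6 + F_3 = 55 + 8 + 2 = 65.

65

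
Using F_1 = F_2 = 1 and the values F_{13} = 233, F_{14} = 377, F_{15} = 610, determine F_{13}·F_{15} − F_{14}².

1

233·610 − 377² = 142130 − 142129 = 1. (Cassini's identity: F_{k−1}F_{k+1} − F_k² = (−1)^k.)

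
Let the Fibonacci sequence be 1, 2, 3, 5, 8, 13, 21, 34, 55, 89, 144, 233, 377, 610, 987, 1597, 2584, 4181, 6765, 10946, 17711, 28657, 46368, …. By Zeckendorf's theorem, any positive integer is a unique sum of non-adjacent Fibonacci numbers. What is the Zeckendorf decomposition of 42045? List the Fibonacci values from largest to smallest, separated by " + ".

28657 + 10946 + 1597 + 610 + 233 + 2

28657 ≤ 42045 < 46368, so take 28657; remainder 13388
10946 ≤ 13388 < 17711, so take 10946; remainder 2442
1597 ≤ 2442 < 2584, so take 1597; remainder 845
610 ≤ 845 < 987, so take 610; remainder 235
233 ≤ 235 < 377, so take 233; remainder 2
2 ≤ 2 < 3, so take 2; remainder 0
So 42045 = 28657 + 10946 + 1597 + 610 + 233 + 2, with no two terms consecutive in the sequence.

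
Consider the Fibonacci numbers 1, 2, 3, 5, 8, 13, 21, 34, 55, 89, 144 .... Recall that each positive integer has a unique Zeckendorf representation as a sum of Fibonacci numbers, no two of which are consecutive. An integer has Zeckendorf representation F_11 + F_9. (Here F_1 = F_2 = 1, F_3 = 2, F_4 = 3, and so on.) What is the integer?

123

F_11 + F_9 = 89 + 34 = 123.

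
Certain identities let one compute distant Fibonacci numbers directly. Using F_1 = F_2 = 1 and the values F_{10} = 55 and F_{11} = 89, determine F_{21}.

By F_{2k+1} = F_k² + F_{k+1}²: F_{21} = 55² + 89² = 3025 + 7921 = 10946.

10946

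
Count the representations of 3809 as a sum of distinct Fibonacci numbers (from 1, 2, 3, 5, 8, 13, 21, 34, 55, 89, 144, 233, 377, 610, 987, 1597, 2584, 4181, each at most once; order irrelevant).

Each representation comes from the Zeckendorf form by replacing some F_k with F_{k−1} + F_{k−2} where possible.
3809 = 2584+987+233+5 = 2584+987+233+3+2 = 2584+987+144+89+5 = … (24 more), for 27 in all.

27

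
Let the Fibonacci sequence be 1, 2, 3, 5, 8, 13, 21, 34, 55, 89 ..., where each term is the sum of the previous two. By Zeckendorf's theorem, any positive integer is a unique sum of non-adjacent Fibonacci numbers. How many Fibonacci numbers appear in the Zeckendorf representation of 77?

3

Greedily peel off the largest Fibonacci term at each step:
77: greatest Fibonacci not exceeding it is 55, leaving 22
22: greatest Fibonacci not exceeding it is 21, leaving 1
1: greatest Fibonacci not exceeding it is 1, leaving 0
77 = 55 + 21 + 1, which has 3 terms.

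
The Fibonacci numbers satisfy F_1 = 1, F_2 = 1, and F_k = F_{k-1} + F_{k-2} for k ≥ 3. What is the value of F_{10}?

Iterating the recurrence up to F_{3} = 2 and F_{2} = 1:
F_{4} = F_{3} + F_{2} = 2 + 1 = 3
F_{5} = F_{4} + F_{3} = 3 + 2 = 5
F_{6} = F_{5} + F_{4} = 5 + 3 = 8
F_{7} = F_{6} + F_{5} = 8 + 5 = 13
F_{8} = F_{7} + F_{6} = 13 + 8 = 21
F_{9} = F_{8} + F_{7} = 21 + 13 = 34
F_{10} = F_{9} + F_{8} = 34 + 21 = 55

55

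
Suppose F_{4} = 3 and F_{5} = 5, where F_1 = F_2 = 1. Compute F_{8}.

By the doubling identity F_{2k} = F_k(2F_{k+1} − F_k): F_{8} = 3·(2·5 − 3) = 3·7 = 21.

21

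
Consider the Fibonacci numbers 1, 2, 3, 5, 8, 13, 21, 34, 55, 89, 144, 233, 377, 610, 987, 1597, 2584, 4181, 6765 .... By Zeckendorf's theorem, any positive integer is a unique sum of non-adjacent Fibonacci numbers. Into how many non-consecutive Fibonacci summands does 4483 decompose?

subtract 4181 from 4483: 302 remains
subtract 233 from 302: 69 remains
subtract 55 from 69: 14 remains
subtract 13 from 14: 1 remains
subtract 1 from 1: 0 remains
4483 = 4181 + 233 + 55 + 13 + 1, which has 5 terms.

5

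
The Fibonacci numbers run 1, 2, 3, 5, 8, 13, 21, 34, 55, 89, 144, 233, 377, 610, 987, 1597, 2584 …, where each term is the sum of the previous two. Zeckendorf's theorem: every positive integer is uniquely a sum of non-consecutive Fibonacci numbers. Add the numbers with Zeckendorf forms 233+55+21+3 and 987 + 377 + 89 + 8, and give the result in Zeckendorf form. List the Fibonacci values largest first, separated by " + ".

The two numbers are 312 and 1461, so their sum is 1773.
Greedily peel off the largest Fibonacci term at each step:
largest Fibonacci ≤ 1773 is 1597; 1773 − 1597 = 176
largest Fibonacci ≤ 176 is 144; 176 − 144 = 32
largest Fibonacci ≤ 32 is 21; 32 − 21 = 11
largest Fibonacci ≤ 11 is 8; 11 − 8 = 3
largest Fibonacci ≤ 3 is 3; 3 − 3 = 0

1597 + 144 + 21 + 8 + 3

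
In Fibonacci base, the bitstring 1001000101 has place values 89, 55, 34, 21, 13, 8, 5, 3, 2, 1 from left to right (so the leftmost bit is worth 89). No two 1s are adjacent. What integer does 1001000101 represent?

114

Summing the place values of the 1 bits: 89 + 21 + 3 + 1 = 114.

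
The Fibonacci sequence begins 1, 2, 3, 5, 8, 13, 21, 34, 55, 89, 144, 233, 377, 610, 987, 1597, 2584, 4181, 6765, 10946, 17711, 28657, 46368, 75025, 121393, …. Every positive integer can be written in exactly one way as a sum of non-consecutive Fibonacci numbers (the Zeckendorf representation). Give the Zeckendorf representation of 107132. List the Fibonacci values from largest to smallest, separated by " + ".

Greedy algorithm:
75025 ≤ 107132 < 121393, so take 75025; remainder 32107
28657 ≤ 32107 < 46368, so take 28657; remainder 3450
2584 ≤ 3450 < 4181, so take 2584; remainder 866
610 ≤ 866 < 987, so take 610; remainder 256
233 ≤ 256 < 377, so take 233; remainder 23
21 ≤ 23 < 34, so take 21; remainder 2
2 ≤ 2 < 3, so take 2; remainder 0
So 107132 = 75025 + 28657 + 2584 + 610 + 233 + 21 + 2, with no two terms consecutive in the sequence.

75025 + 28657 + 2584 + 610 + 233 + 21 + 2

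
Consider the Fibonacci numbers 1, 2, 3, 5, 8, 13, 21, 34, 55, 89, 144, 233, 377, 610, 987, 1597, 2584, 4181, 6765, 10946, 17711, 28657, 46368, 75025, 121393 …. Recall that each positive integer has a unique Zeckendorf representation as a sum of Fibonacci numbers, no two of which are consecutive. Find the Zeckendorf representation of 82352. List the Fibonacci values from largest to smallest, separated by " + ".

75025 + 6765 + 377 + 144 + 34 + 5 + 2

take 75025 (≤ 82352); 82352 − 75025 = 7327
take 6765 (≤ 7327); 7327 − 6765 = 562
take 377 (≤ 562); 562 − 377 = 185
take 144 (≤ 185); 185 − 144 = 41
take 34 (≤ 41); 41 − 34 = 7
take 5 (≤ 7); 7 − 5 = 2
take 2 (≤ 2); 2 − 2 = 0
So 82352 = 75025 + 6765 + 377 + 144 + 34 + 5 + 2, with no two terms consecutive in the sequence.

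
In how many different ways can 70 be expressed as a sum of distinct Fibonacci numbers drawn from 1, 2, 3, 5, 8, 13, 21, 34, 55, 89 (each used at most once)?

4

Each representation comes from the Zeckendorf form by replacing some F_k with F_{k−1} + F_{k−2} where possible.
70 = 55+13+2 = 55+8+5+2 = 34+21+13+2 = 34+21+8+5+2 — 4 representations.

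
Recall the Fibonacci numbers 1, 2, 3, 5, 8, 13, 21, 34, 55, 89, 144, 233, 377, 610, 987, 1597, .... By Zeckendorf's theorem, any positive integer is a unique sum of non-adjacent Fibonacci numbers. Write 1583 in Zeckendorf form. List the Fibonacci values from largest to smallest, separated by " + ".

987 + 377 + 144 + 55 + 13 + 5 + 2

largest Fibonacci ≤ 1583 is 987; 1583 − 987 = 596
largest Fibonacci ≤ 596 is 377; 596 − 377 = 219
largest Fibonacci ≤ 219 is 144; 219 − 144 = 75
largest Fibonacci ≤ 75 is 55; 75 − 55 = 20
largest Fibonacci ≤ 20 is 13; 20 − 13 = 7
largest Fibonacci ≤ 7 is 5; 7 − 5 = 2
largest Fibonacci ≤ 2 is 2; 2 − 2 = 0
So 1583 = 987 + 377 + 144 + 55 + 13 + 5 + 2, with no two terms consecutive in the sequence.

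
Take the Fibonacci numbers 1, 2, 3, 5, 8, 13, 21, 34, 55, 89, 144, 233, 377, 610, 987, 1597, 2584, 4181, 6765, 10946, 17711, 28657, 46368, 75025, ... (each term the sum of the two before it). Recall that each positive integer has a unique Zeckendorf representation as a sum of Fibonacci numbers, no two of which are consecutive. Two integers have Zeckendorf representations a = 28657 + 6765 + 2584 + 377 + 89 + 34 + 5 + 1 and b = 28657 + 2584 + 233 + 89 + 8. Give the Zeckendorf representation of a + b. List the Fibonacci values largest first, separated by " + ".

46368 + 17711 + 4181 + 1597 + 144 + 55 + 21 + 5 + 1

The two numbers are 38512 and 31571, so their sum is 70083.
Greedily peel off the largest Fibonacci term at each step:
largest Fibonacci ≤ 70083 is 46368; 70083 − 46368 = 23715
largest Fibonacci ≤ 23715 is 17711; 23715 − 17711 = 6004
largest Fibonacci ≤ 6004 is 4181; 6004 − 4181 = 1823
largest Fibonacci ≤ 1823 is 1597; 1823 − 1597 = 226
largest Fibonacci ≤ 226 is 144; 226 − 144 = 82
largest Fibonacci ≤ 82 is 55; 82 − 55 = 27
largest Fibonacci ≤ 27 is 21; 27 − 21 = 6
largest Fibonacci ≤ 6 is 5; 6 − 5 = 1
largest Fibonacci ≤ 1 is 1; 1 − 1 = 0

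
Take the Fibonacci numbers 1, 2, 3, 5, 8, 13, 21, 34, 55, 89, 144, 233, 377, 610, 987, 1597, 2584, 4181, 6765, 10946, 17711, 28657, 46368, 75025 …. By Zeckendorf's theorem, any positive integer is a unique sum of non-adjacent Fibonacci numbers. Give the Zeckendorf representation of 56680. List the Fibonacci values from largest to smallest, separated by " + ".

Greedily peel off the largest Fibonacci term at each step:
56680 − 46368 = 10312
10312 − 6765 = 3547
3547 − 2584 = 963
963 − 610 = 353
353 − 233 = 120
120 − 89 = 31
31 − 21 = 10
10 − 8 = 2
2 − 2 = 0
So 56680 = 46368 + 6765 + 2584 + 610 + 233 + 89 + 21 + 8 + 2, with no two terms consecutive in the sequence.

46368 + 6765 + 2584 + 610 + 233 + 89 + 21 + 8 + 2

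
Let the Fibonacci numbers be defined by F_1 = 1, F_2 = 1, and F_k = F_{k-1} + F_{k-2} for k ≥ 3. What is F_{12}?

144

Iterating the recurrence up to F_{5} = 5 and F_{4} = 3:
F_{6} = F_{5} + F_{4} = 5 + 3 = 8
F_{7} = F_{6} + F_{5} = 8 + 5 = 13
F_{8} = F_{7} + F_{6} = 13 + 8 = 21
F_{9} = F_{8} + F_{7} = 21 + 13 = 34
F_{10} = F_{9} + F_{8} = 34 + 21 = 55
F_{11} = F_{10} + F_{9} = 55 + 34 = 89
F_{12} = F_{11} + F_{10} = 89 + 55 = 144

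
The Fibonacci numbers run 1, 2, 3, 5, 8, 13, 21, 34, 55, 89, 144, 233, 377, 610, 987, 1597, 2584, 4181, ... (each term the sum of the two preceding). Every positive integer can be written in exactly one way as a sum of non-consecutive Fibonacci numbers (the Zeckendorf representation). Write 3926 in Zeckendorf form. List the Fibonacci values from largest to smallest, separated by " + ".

subtract 2584 from 3926: 1342 remains
subtract 987 from 1342: 355 remains
subtract 233 from 355: 122 remains
subtract 89 from 122: 33 remains
subtract 21 from 33: 12 remains
subtract 8 from 12: 4 remains
subtract 3 from 4: 1 remains
subtract 1 from 1: 0 remains
So 3926 = 2584 + 987 + 233 + 89 + 21 + 8 + 3 + 1, with no two terms consecutive in the sequence.

2584 + 987 + 233 + 89 + 21 + 8 + 3 + 1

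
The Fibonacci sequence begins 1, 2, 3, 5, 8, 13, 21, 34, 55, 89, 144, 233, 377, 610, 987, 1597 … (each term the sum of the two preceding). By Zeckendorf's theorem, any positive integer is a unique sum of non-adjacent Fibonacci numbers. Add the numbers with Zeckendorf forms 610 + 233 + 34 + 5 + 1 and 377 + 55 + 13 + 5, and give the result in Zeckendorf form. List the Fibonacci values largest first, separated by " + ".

987 + 233 + 89 + 21 + 3

The two numbers are 883 and 450, so their sum is 1333.
987 ≤ 1333 < 1597, so take 987; remainder 346
233 ≤ 346 < 377, so take 233; remainder 113
89 ≤ 113 < 144, so take 89; remainder 24
21 ≤ 24 < 34, so take 21; remainder 3
3 ≤ 3 < 5, so take 3; remainder 0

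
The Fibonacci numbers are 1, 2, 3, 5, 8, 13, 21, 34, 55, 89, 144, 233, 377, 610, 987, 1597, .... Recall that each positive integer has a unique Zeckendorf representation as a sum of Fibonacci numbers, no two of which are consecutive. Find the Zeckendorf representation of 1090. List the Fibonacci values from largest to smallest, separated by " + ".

987 + 89 + 13 + 1

subtract 987 from 1090: 103 remains
subtract 89 from 103: 14 remains
subtract 13 from 14: 1 remains
subtract 1 from 1: 0 remains
So 1090 = 987 + 89 + 13 + 1, with no two terms consecutive in the sequence.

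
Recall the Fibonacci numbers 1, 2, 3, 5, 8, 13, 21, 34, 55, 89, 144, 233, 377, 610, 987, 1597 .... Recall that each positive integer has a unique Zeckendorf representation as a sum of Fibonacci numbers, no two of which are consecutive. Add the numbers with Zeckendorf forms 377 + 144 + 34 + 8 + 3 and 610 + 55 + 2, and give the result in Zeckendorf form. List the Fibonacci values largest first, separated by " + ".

987 + 233 + 13

The two numbers are 566 and 667, so their sum is 1233.
Greedy algorithm:
1233: greatest Fibonacci not exceeding it is 987, leaving 246
246: greatest Fibonacci not exceeding it is 233, leaving 13
13: greatest Fibonacci not exceeding it is 13, leaving 0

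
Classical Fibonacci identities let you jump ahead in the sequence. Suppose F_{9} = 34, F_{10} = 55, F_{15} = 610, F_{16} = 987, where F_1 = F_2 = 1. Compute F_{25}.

By the addition formula F_{m+n} = F_m F_{n+1} + F_{m−1} F_n with m=16, n=9: F_{25} = 987·55 + 610·34 = 54285 + 20740 = 75025.

75025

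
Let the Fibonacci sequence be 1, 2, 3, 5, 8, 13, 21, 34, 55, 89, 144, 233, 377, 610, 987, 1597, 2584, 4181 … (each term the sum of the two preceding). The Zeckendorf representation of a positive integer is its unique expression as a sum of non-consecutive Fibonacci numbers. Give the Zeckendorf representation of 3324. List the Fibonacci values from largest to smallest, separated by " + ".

2584 + 610 + 89 + 34 + 5 + 2

2584 ≤ 3324 < 4181, so take 2584; remainder 740
610 ≤ 740 < 987, so take 610; remainder 130
89 ≤ 130 < 144, so take 89; remainder 41
34 ≤ 41 < 55, so take 34; remainder 7
5 ≤ 7 < 8, so take 5; remainder 2
2 ≤ 2 < 3, so take 2; remainder 0
So 3324 = 2584 + 610 + 89 + 34 + 5 + 2, with no two terms consecutive in the sequence.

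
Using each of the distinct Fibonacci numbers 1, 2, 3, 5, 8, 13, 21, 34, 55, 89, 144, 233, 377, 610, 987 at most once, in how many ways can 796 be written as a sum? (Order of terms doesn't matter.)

24

Starting from the Zeckendorf form and repeatedly splitting a term F_k into F_{k−1} + F_{k−2} (when neither is already used) reaches every representation.
796 = 610+144+34+8 = 610+144+34+5+3 = 610+144+21+13+8 = 610+89+55+34+8 = … (20 more), for 24 in all.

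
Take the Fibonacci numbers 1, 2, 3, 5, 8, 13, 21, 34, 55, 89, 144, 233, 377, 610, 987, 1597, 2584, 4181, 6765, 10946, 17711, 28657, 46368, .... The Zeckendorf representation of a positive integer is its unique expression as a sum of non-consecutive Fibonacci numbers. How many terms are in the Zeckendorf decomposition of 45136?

9

45136: greatest Fibonacci not exceeding it is 28657, leaving 16479
16479: greatest Fibonacci not exceeding it is 10946, leaving 5533
5533: greatest Fibonacci not exceeding it is 4181, leaving 1352
1352: greatest Fibonacci not exceeding it is 987, leaving 365
365: greatest Fibonacci not exceeding it is 233, leaving 132
132: greatest Fibonacci not exceeding it is 89, leaving 43
43: greatest Fibonacci not exceeding it is 34, leaving 9
9: greatest Fibonacci not exceeding it is 8, leaving 1
1: greatest Fibonacci not exceeding it is 1, leaving 0
45136 = 28657 + 10946 + 4181 + 987 + 233 + 89 + 34 + 8 + 1, which has 9 terms.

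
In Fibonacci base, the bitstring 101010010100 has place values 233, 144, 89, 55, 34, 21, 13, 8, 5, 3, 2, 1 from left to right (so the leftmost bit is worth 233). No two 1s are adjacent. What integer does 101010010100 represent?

Summing the place values of the 1 bits: 233 + 89 + 34 + 8 + 3 = 367.

367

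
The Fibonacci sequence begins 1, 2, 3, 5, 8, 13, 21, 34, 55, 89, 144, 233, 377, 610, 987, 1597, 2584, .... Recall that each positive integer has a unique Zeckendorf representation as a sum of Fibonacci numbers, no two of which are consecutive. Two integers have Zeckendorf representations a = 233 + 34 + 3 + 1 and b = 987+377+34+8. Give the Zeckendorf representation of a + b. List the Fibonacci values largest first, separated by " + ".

The two numbers are 271 and 1406, so their sum is 1677.
largest Fibonacci ≤ 1677 is 1597; 1677 − 1597 = 80
largest Fibonacci ≤ 80 is 55; 80 − 55 = 25
largest Fibonacci ≤ 25 is 21; 25 − 21 = 4
largest Fibonacci ≤ 4 is 3; 4 − 3 = 1
largest Fibonacci ≤ 1 is 1; 1 − 1 = 0

1597 + 55 + 21 + 3 + 1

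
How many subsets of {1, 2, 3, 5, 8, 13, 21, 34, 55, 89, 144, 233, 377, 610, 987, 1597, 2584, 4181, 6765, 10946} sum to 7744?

33

Each representation comes from the Zeckendorf form by replacing some F_k with F_{k−1} + F_{k−2} where possible.
7744 = 6765+610+233+89+34+13 = 6765+610+233+89+34+8+5 = 6765+610+233+89+34+8+3+2 = … (30 more), for 33 in all.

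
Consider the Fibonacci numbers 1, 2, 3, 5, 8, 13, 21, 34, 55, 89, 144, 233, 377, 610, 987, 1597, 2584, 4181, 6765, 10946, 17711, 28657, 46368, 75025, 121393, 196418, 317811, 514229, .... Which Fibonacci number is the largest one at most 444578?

317811 ≤ 444578 < 514229, so the largest Fibonacci number not exceeding 444578 is 317811.

317811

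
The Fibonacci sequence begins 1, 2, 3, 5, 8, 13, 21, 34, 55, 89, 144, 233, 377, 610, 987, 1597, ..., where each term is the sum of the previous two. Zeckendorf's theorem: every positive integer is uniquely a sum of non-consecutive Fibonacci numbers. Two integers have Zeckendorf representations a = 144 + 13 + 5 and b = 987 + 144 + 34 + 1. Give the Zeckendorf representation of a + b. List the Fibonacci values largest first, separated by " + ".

The two numbers are 162 and 1166, so their sum is 1328.
Greedy algorithm:
largest Fibonacci ≤ 1328 is 987; 1328 − 987 = 341
largest Fibonacci ≤ 341 is 233; 341 − 233 = 108
largest Fibonacci ≤ 108 is 89; 108 − 89 = 19
largest Fibonacci ≤ 19 is 13; 19 − 13 = 6
largest Fibonacci ≤ 6 is 5; 6 − 5 = 1
largest Fibonacci ≤ 1 is 1; 1 − 1 = 0

987 + 233 + 89 + 13 + 5 + 1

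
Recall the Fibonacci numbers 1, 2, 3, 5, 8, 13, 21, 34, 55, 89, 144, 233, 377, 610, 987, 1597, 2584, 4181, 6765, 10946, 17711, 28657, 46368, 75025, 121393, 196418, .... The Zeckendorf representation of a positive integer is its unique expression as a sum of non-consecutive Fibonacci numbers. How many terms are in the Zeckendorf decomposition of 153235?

9

121393 ≤ 153235 < 196418, so take 121393; remainder 31842
28657 ≤ 31842 < 46368, so take 28657; remainder 3185
2584 ≤ 3185 < 4181, so take 2584; remainder 601
377 ≤ 601 < 610, so take 377; remainder 224
144 ≤ 224 < 233, so take 144; remainder 80
55 ≤ 80 < 89, so take 55; remainder 25
21 ≤ 25 < 34, so take 21; remainder 4
3 ≤ 4 < 5, so take 3; remainder 1
1 ≤ 1 < 2, so take 1; remainder 0
153235 = 121393 + 28657 + 2584 + 377 + 144 + 55 + 21 + 3 + 1, which has 9 terms.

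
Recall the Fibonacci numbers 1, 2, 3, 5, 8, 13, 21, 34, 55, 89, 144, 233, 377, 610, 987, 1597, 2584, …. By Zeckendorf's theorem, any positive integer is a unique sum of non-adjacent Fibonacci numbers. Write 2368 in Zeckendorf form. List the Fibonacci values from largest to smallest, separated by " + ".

1597 + 610 + 144 + 13 + 3 + 1

Greedy algorithm:
2368: greatest Fibonacci not exceeding it is 1597, leaving 771
771: greatest Fibonacci not exceeding it is 610, leaving 161
161: greatest Fibonacci not exceeding it is 144, leaving 17
17: greatest Fibonacci not exceeding it is 13, leaving 4
4: greatest Fibonacci not exceeding it is 3, leaving 1
1: greatest Fibonacci not exceeding it is 1, leaving 0
So 2368 = 1597 + 610 + 144 + 13 + 3 + 1, with no two terms consecutive in the sequence.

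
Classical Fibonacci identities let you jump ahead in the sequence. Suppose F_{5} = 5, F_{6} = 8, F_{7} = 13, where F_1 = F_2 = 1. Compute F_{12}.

144

By the addition formula F_{m+n} = F_m F_{n+1} + F_{m−1} F_n with m=7, n=5: F_{12} = 13·8 + 8·5 = 104 + 40 = 144.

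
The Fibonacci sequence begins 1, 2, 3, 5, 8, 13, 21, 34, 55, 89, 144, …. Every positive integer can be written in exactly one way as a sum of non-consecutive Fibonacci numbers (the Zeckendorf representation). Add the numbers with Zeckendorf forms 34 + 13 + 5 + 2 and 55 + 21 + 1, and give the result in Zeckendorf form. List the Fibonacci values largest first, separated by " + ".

The two numbers are 54 and 77, so their sum is 131.
Greedily peel off the largest Fibonacci term at each step:
89 ≤ 131 < 144, so take 89; remainder 42
34 ≤ 42 < 55, so take 34; remainder 8
8 ≤ 8 < 13, so take 8; remainder 0

89 + 34 + 8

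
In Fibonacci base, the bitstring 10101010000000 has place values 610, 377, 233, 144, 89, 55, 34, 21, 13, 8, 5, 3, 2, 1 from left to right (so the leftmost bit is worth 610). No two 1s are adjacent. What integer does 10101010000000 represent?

966

Summing the place values of the 1 bits: 610 + 233 + 89 + 34 = 966.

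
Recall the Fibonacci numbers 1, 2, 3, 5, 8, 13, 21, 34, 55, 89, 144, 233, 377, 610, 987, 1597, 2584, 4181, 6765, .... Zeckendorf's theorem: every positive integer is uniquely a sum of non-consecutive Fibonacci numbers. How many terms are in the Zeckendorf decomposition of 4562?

take 4181 (≤ 4562); 4562 − 4181 = 381
take 377 (≤ 381); 381 − 377 = 4
take 3 (≤ 4); 4 − 3 = 1
take 1 (≤ 1); 1 − 1 = 0
4562 = 4181 + 377 + 3 + 1, which has 4 terms.

4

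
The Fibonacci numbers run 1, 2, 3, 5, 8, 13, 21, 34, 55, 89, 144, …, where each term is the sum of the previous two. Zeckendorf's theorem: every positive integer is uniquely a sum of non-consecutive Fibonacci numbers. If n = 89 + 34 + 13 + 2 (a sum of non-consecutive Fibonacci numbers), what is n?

138

89 + 34 + 13 + 2 = 138.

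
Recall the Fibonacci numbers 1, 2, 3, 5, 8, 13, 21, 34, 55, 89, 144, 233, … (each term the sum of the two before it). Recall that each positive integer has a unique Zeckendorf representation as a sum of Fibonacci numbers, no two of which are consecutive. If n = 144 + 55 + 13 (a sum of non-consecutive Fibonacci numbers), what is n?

144 + 55 + 13 = 212.

212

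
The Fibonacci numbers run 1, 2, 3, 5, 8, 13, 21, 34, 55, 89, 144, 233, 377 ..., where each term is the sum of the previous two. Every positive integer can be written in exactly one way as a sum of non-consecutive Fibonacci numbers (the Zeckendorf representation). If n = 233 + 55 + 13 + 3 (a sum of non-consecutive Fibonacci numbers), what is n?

304

233 + 55 + 13 + 3 = 304.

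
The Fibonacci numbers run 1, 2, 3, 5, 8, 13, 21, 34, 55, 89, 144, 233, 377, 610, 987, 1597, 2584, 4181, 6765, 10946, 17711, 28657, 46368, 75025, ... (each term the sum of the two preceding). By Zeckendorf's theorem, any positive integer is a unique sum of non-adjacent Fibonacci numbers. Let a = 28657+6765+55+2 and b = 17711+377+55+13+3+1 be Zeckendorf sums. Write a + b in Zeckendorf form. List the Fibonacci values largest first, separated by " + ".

46368 + 6765 + 377 + 89 + 34 + 5 + 1

The two numbers are 35479 and 18160, so their sum is 53639.
53639: greatest Fibonacci not exceeding it is 46368, leaving 7271
7271: greatest Fibonacci not exceeding it is 6765, leaving 506
506: greatest Fibonacci not exceeding it is 377, leaving 129
129: greatest Fibonacci not exceeding it is 89, leaving 40
40: greatest Fibonacci not exceeding it is 34, leaving 6
6: greatest Fibonacci not exceeding it is 5, leaving 1
1: greatest Fibonacci not exceeding it is 1, leaving 0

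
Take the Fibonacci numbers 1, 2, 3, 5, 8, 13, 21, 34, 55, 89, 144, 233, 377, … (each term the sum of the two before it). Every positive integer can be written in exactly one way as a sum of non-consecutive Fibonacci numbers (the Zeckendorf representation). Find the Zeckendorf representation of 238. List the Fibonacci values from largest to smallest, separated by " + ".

subtract 233 from 238: 5 remains
subtract 5 from 5: 0 remains
So 238 = 233 + 5, with no two terms consecutive in the sequence.

233 + 5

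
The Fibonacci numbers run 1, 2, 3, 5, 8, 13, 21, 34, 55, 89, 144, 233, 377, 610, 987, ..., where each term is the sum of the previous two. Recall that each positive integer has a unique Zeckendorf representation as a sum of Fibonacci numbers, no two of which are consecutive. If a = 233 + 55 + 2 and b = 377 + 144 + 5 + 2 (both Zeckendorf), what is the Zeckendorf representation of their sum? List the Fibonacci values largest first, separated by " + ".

The two numbers are 290 and 528, so their sum is 818.
take 610 (≤ 818); 818 − 610 = 208
take 144 (≤ 208); 208 − 144 = 64
take 55 (≤ 64); 64 − 55 = 9
take 8 (≤ 9); 9 − 8 = 1
take 1 (≤ 1); 1 − 1 = 0

610 + 144 + 55 + 8 + 1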